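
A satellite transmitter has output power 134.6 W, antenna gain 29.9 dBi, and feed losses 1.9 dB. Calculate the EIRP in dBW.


Pt = 134.6 W = 21.2905 dBW
EIRP = Pt_dBW + Gt - losses = 21.2905 + 29.9 - 1.9 = 49.2905 dBW

49.2905 dBW


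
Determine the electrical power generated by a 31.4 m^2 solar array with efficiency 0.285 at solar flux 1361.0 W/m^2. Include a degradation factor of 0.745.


P = area * eta * S * degradation
P = 31.4 * 0.285 * 1361.0 * 0.745
P = 9073.7938 W

9073.7938 W


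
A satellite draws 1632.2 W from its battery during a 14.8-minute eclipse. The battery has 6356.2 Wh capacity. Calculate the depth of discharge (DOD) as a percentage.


E_used = P * t / 60 = 1632.2 * 14.8 / 60 = 402.6093 Wh
DOD = E_used / E_total * 100 = 402.6093 / 6356.2 * 100
DOD = 6.3341 %

6.3341 %


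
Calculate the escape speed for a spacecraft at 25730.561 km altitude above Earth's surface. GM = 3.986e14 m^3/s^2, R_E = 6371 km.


r = 6371.0 + 25730.561 = 32101.5610 km = 3.2101561e+07 m
v_esc = sqrt(2*mu/r) = sqrt(2*3.986e14 / 3.2101561e+07)
v_esc = 4983.3406 m/s = 4.9833 km/s

4.9833 km/s


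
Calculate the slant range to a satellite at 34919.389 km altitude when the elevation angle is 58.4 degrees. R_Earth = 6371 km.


h = 34919.389 km, el = 58.4 deg
d = -R_E*sin(el) + sqrt((R_E*sin(el))^2 + 2*R_E*h + h^2)
d = -6371.0000*sin(1.0193) + sqrt((6371.0000*0.8517269)^2 + 2*6371.0000*34919.389 + 34919.389^2)
d = 35728.8647 km

35728.8647 km


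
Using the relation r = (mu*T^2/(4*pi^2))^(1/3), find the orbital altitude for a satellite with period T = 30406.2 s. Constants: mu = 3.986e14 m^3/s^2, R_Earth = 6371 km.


T = 30406.2 s
r = (mu*T^2/(4*pi^2))^(1/3) = (3.986e14 * 30406.2^2 / (4*pi^2))^(1/3)
r = 2.1055584e+07 m = 21055.5837 km
alt = r - R_E = 21055.5837 - 6371 = 14684.5837 km

14684.5837 km


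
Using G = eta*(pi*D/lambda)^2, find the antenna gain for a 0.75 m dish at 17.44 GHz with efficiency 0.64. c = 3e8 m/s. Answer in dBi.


lambda = c/f = 3e8 / 1.744e+10 = 0.01720183 m
G = eta*(pi*D/lambda)^2 = 0.64*(pi*0.75/0.01720183)^2
G = 12007.5028 (linear)
G = 10*log10(12007.5028) = 40.7945 dBi

40.7945 dBi


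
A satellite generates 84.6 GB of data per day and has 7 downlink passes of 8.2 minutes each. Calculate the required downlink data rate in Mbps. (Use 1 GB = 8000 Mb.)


total contact time = 7 * 8.2 * 60 = 3444.0000 s
data = 84.6 GB = 676800.0000 Mb
rate = 676800.0000 / 3444.0000 = 196.5157 Mbps

196.5157 Mbps


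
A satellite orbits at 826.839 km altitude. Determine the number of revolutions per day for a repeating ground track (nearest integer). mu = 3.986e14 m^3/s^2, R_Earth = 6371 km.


r = 7.197839e+06 m
T = 2*pi*sqrt(r^3/mu) = 6077.3523 s = 101.2892 min
revs/day = 1440 / 101.2892 = 14.2167
Rounded: 14 revolutions per day

14 revolutions per day


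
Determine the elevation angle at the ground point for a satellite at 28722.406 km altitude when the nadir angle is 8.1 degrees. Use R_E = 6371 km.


r = R_E + alt = 35093.4060 km
Law of sines in the satellite / Earth-center / ground-point triangle:
  sin(nadir)/R_E = sin(90 + el)/r  =>  cos(el) = (r/R_E)*sin(nadir)
cos(el) = (35093.4060 / 6371.0000) * sin(8.1 deg) = 0.7761268
el = arccos(0.7761268) = 39.0927 deg
(Earth-central angle = 90 - nadir - el = 42.8073 deg)

39.0927 degrees


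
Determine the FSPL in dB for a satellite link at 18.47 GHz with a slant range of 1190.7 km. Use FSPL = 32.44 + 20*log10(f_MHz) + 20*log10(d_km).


f = 18.47 GHz = 18470.0000 MHz
d = 1190.7 km
FSPL = 32.44 + 20*log10(18470.0000) + 20*log10(1190.7)
FSPL = 32.44 + 85.3293 + 61.5160
FSPL = 179.2854 dB

179.2854 dB


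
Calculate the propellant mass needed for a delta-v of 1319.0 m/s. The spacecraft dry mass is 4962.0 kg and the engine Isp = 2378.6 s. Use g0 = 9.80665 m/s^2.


ve = Isp * g0 = 2378.6 * 9.80665 = 23326.097690 m/s
mass ratio = exp(dv/ve) = exp(1319.0/23326.097690) = 1.05817540
m_prop = m_dry * (mr - 1) = 4962.0 * (1.05817540 - 1)
m_prop = 288.6663 kg

288.6663 kg


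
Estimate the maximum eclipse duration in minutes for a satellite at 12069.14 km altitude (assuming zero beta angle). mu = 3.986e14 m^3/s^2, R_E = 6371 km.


r = 18440.1400 km
T = 415.3424 min
Eclipse fraction = arcsin(R_E/r)/pi = arcsin(6371.0000/18440.1400)/pi
= arcsin(0.3454963)/pi = 0.1122894
Eclipse duration = 0.1122894 * 415.3424 = 46.6386 min

46.6386 minutes


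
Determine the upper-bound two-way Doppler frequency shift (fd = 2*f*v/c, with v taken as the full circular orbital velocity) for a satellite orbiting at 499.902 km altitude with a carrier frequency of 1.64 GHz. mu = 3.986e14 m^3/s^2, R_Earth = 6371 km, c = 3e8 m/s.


r = 6.870902e+06 m
v = sqrt(mu/r) = 7616.6109 m/s (worst-case radial velocity)
f = 1.64 GHz = 1.64e+09 Hz
fd = 2*f*v/c = 2*1.64e+09*7616.6109/3.0e+08
fd = 83274.9459 Hz

83274.9459 Hz


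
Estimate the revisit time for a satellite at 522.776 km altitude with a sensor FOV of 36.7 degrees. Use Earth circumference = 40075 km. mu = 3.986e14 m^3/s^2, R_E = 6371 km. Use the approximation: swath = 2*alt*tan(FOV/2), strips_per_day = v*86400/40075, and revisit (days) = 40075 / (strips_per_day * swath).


swath = 2*522.776*tan(0.3202679) = 346.7958 km
v = sqrt(mu/r) = 7603.9642 m/s = 7.6040 km/s
strips/day = v*86400/40075 = 7.6040*86400/40075 = 16.3938
coverage/day = strips * swath = 16.3938 * 346.7958 = 5685.3089 km
revisit = 40075 / 5685.3089 = 7.0489 days

7.0489 days


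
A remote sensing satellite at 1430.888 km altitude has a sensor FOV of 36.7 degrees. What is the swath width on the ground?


FOV = 36.7 deg = 0.6405358 rad
swath = 2 * alt * tan(FOV/2) = 2 * 1430.888 * tan(0.3202679)
swath = 2 * 1430.888 * 0.3316868
swath = 949.2132 km

949.2132 km


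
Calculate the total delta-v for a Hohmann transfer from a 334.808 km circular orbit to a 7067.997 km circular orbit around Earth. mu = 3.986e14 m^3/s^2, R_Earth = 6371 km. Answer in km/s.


r1 = 6705.8080 km = 6.705808e+06 m
r2 = 13438.9970 km = 1.3438997e+07 m
dv1 = sqrt(mu/r1)*(sqrt(2*r2/(r1+r2)) - 1) = 1195.7347 m/s
dv2 = sqrt(mu/r2)*(1 - sqrt(2*r1/(r1+r2))) = 1002.4001 m/s
total dv = |dv1| + |dv2| = 1195.7347 + 1002.4001 = 2198.1348 m/s = 2.1981 km/s

2.1981 km/s


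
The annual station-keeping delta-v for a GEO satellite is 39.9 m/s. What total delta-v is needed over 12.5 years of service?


dV = rate * years = 39.9 * 12.5
dV = 498.7500 m/s

498.7500 m/s


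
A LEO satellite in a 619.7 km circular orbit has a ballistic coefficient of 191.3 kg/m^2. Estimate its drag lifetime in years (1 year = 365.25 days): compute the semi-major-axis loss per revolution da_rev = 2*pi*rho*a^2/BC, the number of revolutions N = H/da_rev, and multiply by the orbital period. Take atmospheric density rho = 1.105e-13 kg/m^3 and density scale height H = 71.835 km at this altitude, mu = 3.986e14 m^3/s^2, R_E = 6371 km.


a = R_E + alt = 6990.7000 km = 6.9907e+06 m
da_rev = 2*pi*rho*a^2/BC = 2*pi*1.105e-13*(6.9907e+06)^2/191.3 = 0.177365238 m per revolution
N = H/da_rev = 71835.0000 m / 0.177365238 m = 405011.7188 revolutions
P = 2*pi*sqrt(a^3/mu) = 5816.9083 s
lifetime = N*P = 405011.7188 * 5816.9083 = 2.355916e+09 s = 27267.5467 days
years = 27267.5467 / 365.25 = 74.6545 years

74.6545 years


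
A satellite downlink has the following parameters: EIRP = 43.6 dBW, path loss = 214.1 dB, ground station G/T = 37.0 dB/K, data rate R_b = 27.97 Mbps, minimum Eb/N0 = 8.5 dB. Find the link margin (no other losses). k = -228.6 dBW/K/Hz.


C/N0 = EIRP - FSPL + G/T - k = 43.6 - 214.1 + 37.0 - (-228.6)
C/N0 = 95.1000 dB-Hz
R_b = 27.97 Mbps = 2.797e+07 bps -> 10*log10(R_b) = 74.4669 dB-Hz
Eb/N0 = C/N0 - 10*log10(R_b) = 95.1000 - 74.4669 = 20.6331 dB
Margin = Eb/N0 - Eb/N0_req = 20.6331 - 8.5 = 12.1331 dB (link closes)

12.1331 dB


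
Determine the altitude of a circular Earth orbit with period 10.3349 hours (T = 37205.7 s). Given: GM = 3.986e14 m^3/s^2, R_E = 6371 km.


T = 37205.7 s
r = (mu*T^2/(4*pi^2))^(1/3) = (3.986e14 * 37205.7^2 / (4*pi^2))^(1/3)
r = 2.4087894e+07 m = 24087.8944 km
alt = r - R_E = 24087.8944 - 6371 = 17716.8944 km

17716.8944 km


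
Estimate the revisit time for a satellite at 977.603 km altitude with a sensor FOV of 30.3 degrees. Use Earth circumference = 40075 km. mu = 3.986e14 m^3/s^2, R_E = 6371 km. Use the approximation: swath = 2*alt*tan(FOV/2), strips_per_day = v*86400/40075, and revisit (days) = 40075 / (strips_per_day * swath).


swath = 2*977.603*tan(0.2644174) = 529.3860 km
v = sqrt(mu/r) = 7364.8898 m/s = 7.3649 km/s
strips/day = v*86400/40075 = 7.3649*86400/40075 = 15.8784
coverage/day = strips * swath = 15.8784 * 529.3860 = 8405.7967 km
revisit = 40075 / 8405.7967 = 4.7675 days

4.7675 days


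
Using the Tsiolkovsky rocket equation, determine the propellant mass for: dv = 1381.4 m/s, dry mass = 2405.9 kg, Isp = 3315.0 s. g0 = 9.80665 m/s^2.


ve = Isp * g0 = 3315.0 * 9.80665 = 32509.044750 m/s
mass ratio = exp(dv/ve) = exp(1381.4/32509.044750) = 1.04340853
m_prop = m_dry * (mr - 1) = 2405.9 * (1.04340853 - 1)
m_prop = 104.4366 kg

104.4366 kg


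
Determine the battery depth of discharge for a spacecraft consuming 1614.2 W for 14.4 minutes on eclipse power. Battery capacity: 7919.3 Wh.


E_used = P * t / 60 = 1614.2 * 14.4 / 60 = 387.4080 Wh
DOD = E_used / E_total * 100 = 387.4080 / 7919.3 * 100
DOD = 4.8919 %

4.8919 %


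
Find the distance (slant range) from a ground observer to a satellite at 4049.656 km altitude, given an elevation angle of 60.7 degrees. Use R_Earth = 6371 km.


h = 4049.656 km, el = 60.7 deg
d = -R_E*sin(el) + sqrt((R_E*sin(el))^2 + 2*R_E*h + h^2)
d = -6371.0000*sin(1.0594) + sqrt((6371.0000*0.8720693)^2 + 2*6371.0000*4049.656 + 4049.656^2)
d = 4387.3383 km

4387.3383 km


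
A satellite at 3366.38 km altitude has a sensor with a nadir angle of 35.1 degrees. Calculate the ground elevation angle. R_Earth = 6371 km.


r = R_E + alt = 9737.3800 km
Law of sines in the satellite / Earth-center / ground-point triangle:
  sin(nadir)/R_E = sin(90 + el)/r  =>  cos(el) = (r/R_E)*sin(nadir)
cos(el) = (9737.3800 / 6371.0000) * sin(35.1 deg) = 0.8788329
el = arccos(0.8788329) = 28.4981 deg
(Earth-central angle = 90 - nadir - el = 26.4019 deg)

28.4981 degrees


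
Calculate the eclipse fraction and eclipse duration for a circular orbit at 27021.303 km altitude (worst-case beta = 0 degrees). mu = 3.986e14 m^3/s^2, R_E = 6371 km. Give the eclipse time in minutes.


r = 33392.3030 km
T = 1012.1142 min
Eclipse fraction = arcsin(R_E/r)/pi = arcsin(6371.0000/33392.3030)/pi
= arcsin(0.1907925)/pi = 0.06110575
Eclipse duration = 0.06110575 * 1012.1142 = 61.8460 min

61.8460 minutes


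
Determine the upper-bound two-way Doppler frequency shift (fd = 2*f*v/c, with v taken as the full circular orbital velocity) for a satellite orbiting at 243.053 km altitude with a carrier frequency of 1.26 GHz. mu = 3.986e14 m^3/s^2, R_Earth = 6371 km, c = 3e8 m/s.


r = 6.614053e+06 m
v = sqrt(mu/r) = 7763.0934 m/s (worst-case radial velocity)
f = 1.26 GHz = 1.26e+09 Hz
fd = 2*f*v/c = 2*1.26e+09*7763.0934/3.0e+08
fd = 65209.9846 Hz

65209.9846 Hz


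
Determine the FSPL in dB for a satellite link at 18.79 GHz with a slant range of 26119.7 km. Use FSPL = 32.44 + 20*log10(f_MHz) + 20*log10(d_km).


f = 18.79 GHz = 18790.0000 MHz
d = 26119.7 km
FSPL = 32.44 + 20*log10(18790.0000) + 20*log10(26119.7)
FSPL = 32.44 + 85.4785 + 88.3394
FSPL = 206.2579 dB

206.2579 dB


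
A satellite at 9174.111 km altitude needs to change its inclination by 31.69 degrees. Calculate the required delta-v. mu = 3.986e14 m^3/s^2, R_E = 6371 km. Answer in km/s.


r = 15545.1110 km = 1.5545111e+07 m
V = sqrt(mu/r) = 5063.7439 m/s
di = 31.69 deg = 0.5530948 rad
dV = 2*V*sin(di/2) = 2*5063.7439*sin(0.2765474)
dV = 2765.1676 m/s = 2.7652 km/s

2.7652 km/s


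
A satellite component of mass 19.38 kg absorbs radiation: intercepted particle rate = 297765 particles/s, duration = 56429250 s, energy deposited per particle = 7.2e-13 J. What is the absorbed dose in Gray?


Total energy deposited = rate * time * E_per
  = 297765 * 56429250 * 7.2e-13 = 12.0979 J
Dose = E_total / mass = 12.0979 / 19.38
Dose = 0.6242473 Gy

0.6242 Gy


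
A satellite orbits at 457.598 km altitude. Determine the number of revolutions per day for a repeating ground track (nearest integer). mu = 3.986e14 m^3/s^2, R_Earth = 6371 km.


r = 6.828598e+06 m
T = 2*pi*sqrt(r^3/mu) = 5615.7600 s = 93.5960 min
revs/day = 1440 / 93.5960 = 15.3853
Rounded: 15 revolutions per day

15 revolutions per day


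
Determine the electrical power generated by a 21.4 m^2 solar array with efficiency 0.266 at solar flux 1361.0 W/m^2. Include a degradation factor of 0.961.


P = area * eta * S * degradation
P = 21.4 * 0.266 * 1361.0 * 0.961
P = 7445.2095 W

7445.2095 W


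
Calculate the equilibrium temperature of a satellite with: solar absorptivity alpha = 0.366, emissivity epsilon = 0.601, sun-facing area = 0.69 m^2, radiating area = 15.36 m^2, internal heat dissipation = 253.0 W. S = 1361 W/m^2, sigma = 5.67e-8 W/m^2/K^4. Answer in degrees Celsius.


Numerator = alpha*S*A_sun + Q_int = 0.366*1361*0.69 + 253.0 = 596.7069 W
Denominator = eps*sigma*A_rad = 0.601*5.67e-8*15.36 = 5.2341811e-07 W/K^4
T^4 = 1.1400197e+09 K^4
T = 183.7503 K = -89.3997 C

-89.3997 degrees Celsius


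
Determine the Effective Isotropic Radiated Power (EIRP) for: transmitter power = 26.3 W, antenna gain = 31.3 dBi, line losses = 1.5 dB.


Pt = 26.3 W = 14.1996 dBW
EIRP = Pt_dBW + Gt - losses = 14.1996 + 31.3 - 1.5 = 43.9996 dBW

43.9996 dBW


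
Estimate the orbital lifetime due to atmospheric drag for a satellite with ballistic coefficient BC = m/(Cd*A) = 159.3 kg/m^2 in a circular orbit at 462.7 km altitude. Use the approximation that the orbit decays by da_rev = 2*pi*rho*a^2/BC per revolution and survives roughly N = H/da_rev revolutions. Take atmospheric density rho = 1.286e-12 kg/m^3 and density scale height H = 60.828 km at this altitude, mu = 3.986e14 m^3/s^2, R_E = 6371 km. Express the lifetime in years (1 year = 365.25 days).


a = R_E + alt = 6833.7000 km = 6.8337e+06 m
da_rev = 2*pi*rho*a^2/BC = 2*pi*1.286e-12*(6.8337e+06)^2/159.3 = 2.368737 m per revolution
N = H/da_rev = 60828.0000 m / 2.368737 m = 25679.5056 revolutions
P = 2*pi*sqrt(a^3/mu) = 5622.0549 s
lifetime = N*P = 25679.5056 * 5622.0549 = 1.4437159e+08 s = 1670.9675 days
years = 1670.9675 / 365.25 = 4.5749 years

4.5749 years


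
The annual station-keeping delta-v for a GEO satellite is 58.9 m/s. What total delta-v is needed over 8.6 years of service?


dV = rate * years = 58.9 * 8.6
dV = 506.5400 m/s

506.5400 m/s


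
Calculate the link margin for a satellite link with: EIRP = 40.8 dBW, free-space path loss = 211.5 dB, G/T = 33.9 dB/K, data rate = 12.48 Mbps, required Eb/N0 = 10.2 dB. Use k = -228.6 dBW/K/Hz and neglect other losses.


C/N0 = EIRP - FSPL + G/T - k = 40.8 - 211.5 + 33.9 - (-228.6)
C/N0 = 91.8000 dB-Hz
R_b = 12.48 Mbps = 1.248e+07 bps -> 10*log10(R_b) = 70.9621 dB-Hz
Eb/N0 = C/N0 - 10*log10(R_b) = 91.8000 - 70.9621 = 20.8379 dB
Margin = Eb/N0 - Eb/N0_req = 20.8379 - 10.2 = 10.6379 dB (link closes)

10.6379 dB


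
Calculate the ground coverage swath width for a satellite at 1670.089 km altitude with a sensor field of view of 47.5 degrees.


FOV = 47.5 deg = 0.8290314 rad
swath = 2 * alt * tan(FOV/2) = 2 * 1670.089 * tan(0.4145157)
swath = 2 * 1670.089 * 0.4400105
swath = 1469.7135 km

1469.7135 km


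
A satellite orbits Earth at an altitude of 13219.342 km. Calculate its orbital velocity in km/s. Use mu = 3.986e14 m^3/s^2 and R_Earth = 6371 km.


r = R_E + alt = 6371.0 + 13219.342 = 19590.3420 km = 1.9590342e+07 m
v = sqrt(mu/r) = sqrt(3.986e14 / 1.9590342e+07) = 4510.7384 m/s = 4.5107 km/s

4.5107 km/s


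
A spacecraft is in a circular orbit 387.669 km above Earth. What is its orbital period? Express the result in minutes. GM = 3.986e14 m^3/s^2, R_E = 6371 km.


r = 6758.6690 km = 6.758669e+06 m
T = 2*pi*sqrt(r^3/mu) = 2*pi*sqrt(3.0873334e+20 / 3.986e14)
T = 5529.7180 s = 92.1620 min

92.1620 minutes


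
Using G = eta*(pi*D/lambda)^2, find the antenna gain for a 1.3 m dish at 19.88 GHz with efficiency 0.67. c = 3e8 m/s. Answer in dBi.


lambda = c/f = 3e8 / 1.988e+10 = 0.01509054 m
G = eta*(pi*D/lambda)^2 = 0.67*(pi*1.3/0.01509054)^2
G = 49074.0051 (linear)
G = 10*log10(49074.0051) = 46.9085 dBi

46.9085 dBi


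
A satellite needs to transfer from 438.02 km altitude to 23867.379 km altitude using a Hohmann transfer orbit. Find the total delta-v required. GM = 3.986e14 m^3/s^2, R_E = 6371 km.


r1 = 6809.0200 km = 6.80902e+06 m
r2 = 30238.3790 km = 3.0238379e+07 m
dv1 = sqrt(mu/r1)*(sqrt(2*r2/(r1+r2)) - 1) = 2124.4185 m/s
dv2 = sqrt(mu/r2)*(1 - sqrt(2*r1/(r1+r2))) = 1429.4497 m/s
total dv = |dv1| + |dv2| = 2124.4185 + 1429.4497 = 3553.8682 m/s = 3.5539 km/s

3.5539 km/s


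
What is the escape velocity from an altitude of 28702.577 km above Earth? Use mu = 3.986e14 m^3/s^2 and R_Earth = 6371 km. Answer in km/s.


r = 6371.0 + 28702.577 = 35073.5770 km = 3.5073577e+07 m
v_esc = sqrt(2*mu/r) = sqrt(2*3.986e14 / 3.5073577e+07)
v_esc = 4767.5320 m/s = 4.7675 km/s

4.7675 km/s


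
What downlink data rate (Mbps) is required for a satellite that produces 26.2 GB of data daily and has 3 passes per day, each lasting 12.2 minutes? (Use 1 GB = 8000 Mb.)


total contact time = 3 * 12.2 * 60 = 2196.0000 s
data = 26.2 GB = 209600.0000 Mb
rate = 209600.0000 / 2196.0000 = 95.4463 Mbps

95.4463 Mbps


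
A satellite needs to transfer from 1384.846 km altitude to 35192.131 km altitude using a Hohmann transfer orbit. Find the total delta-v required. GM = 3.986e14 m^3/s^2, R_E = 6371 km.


r1 = 7755.8460 km = 7.755846e+06 m
r2 = 41563.1310 km = 4.1563131e+07 m
dv1 = sqrt(mu/r1)*(sqrt(2*r2/(r1+r2)) - 1) = 2138.2127 m/s
dv2 = sqrt(mu/r2)*(1 - sqrt(2*r1/(r1+r2))) = 1360.0606 m/s
total dv = |dv1| + |dv2| = 2138.2127 + 1360.0606 = 3498.2733 m/s = 3.4983 km/s

3.4983 km/s


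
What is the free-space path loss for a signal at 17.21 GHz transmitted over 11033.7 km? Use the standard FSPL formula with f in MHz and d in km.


f = 17.21 GHz = 17210.0000 MHz
d = 11033.7 km
FSPL = 32.44 + 20*log10(17210.0000) + 20*log10(11033.7)
FSPL = 32.44 + 84.7156 + 80.8544
FSPL = 198.0100 dB

198.0100 dB


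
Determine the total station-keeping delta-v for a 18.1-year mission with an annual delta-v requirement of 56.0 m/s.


dV = rate * years = 56.0 * 18.1
dV = 1013.6000 m/s

1013.6000 m/s


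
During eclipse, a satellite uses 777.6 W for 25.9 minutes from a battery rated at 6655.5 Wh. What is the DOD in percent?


E_used = P * t / 60 = 777.6 * 25.9 / 60 = 335.6640 Wh
DOD = E_used / E_total * 100 = 335.6640 / 6655.5 * 100
DOD = 5.0434 %

5.0434 %


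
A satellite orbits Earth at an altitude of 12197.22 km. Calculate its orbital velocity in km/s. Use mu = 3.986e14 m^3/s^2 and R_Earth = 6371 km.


r = R_E + alt = 6371.0 + 12197.22 = 18568.2200 km = 1.856822e+07 m
v = sqrt(mu/r) = sqrt(3.986e14 / 1.856822e+07) = 4633.2263 m/s = 4.6332 km/s

4.6332 km/s


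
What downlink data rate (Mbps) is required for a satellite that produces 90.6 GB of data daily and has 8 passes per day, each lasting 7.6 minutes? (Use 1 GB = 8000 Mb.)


total contact time = 8 * 7.6 * 60 = 3648.0000 s
data = 90.6 GB = 724800.0000 Mb
rate = 724800.0000 / 3648.0000 = 198.6842 Mbps

198.6842 Mbps


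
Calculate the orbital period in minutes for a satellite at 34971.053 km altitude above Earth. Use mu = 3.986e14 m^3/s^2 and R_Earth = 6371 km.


r = 41342.0530 km = 4.1342053e+07 m
T = 2*pi*sqrt(r^3/mu) = 2*pi*sqrt(7.0660404e+22 / 3.986e14)
T = 83656.4209 s = 1394.2737 min

1394.2737 minutes


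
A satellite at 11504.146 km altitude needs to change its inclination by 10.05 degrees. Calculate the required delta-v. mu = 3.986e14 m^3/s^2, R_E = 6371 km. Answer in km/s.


r = 17875.1460 km = 1.7875146e+07 m
V = sqrt(mu/r) = 4722.1943 m/s
di = 10.05 deg = 0.1754056 rad
dV = 2*V*sin(di/2) = 2*4722.1943*sin(0.08770279)
dV = 827.2378 m/s = 0.8272378 km/s

0.8272 km/s


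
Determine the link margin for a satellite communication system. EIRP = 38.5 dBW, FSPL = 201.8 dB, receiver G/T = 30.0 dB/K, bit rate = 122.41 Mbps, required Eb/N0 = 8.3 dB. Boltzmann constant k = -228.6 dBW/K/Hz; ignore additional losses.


C/N0 = EIRP - FSPL + G/T - k = 38.5 - 201.8 + 30.0 - (-228.6)
C/N0 = 95.3000 dB-Hz
R_b = 122.41 Mbps = 1.2241e+08 bps -> 10*log10(R_b) = 80.8782 dB-Hz
Eb/N0 = C/N0 - 10*log10(R_b) = 95.3000 - 80.8782 = 14.4218 dB
Margin = Eb/N0 - Eb/N0_req = 14.4218 - 8.3 = 6.1218 dB (link closes)

6.1218 dB


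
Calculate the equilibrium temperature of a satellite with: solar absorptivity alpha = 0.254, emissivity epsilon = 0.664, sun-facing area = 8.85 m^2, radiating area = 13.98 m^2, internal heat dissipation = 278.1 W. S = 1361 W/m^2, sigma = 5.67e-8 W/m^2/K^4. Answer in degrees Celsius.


Numerator = alpha*S*A_sun + Q_int = 0.254*1361*8.85 + 278.1 = 3337.4919 W
Denominator = eps*sigma*A_rad = 0.664*5.67e-8*13.98 = 5.2633022e-07 W/K^4
T^4 = 6.3410607e+09 K^4
T = 282.1893 K = 9.0393 C

9.0393 degrees Celsius


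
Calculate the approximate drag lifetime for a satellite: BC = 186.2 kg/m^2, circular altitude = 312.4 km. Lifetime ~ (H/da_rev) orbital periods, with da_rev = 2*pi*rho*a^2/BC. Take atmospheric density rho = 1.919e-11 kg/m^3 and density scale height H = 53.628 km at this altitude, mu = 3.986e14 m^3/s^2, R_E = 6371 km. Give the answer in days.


a = R_E + alt = 6683.4000 km = 6.6834e+06 m
da_rev = 2*pi*rho*a^2/BC = 2*pi*1.919e-11*(6.6834e+06)^2/186.2 = 28.924781 m per revolution
N = H/da_rev = 53628.0000 m / 28.924781 m = 1854.0504 revolutions
P = 2*pi*sqrt(a^3/mu) = 5437.6018 s
lifetime = N*P = 1854.0504 * 5437.6018 = 1.0081588e+07 s = 116.6850 days

116.6850 days


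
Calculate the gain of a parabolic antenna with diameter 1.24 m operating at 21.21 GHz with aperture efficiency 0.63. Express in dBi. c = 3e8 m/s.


lambda = c/f = 3e8 / 2.121e+10 = 0.01414427 m
G = eta*(pi*D/lambda)^2 = 0.63*(pi*1.24/0.01414427)^2
G = 47788.4003 (linear)
G = 10*log10(47788.4003) = 46.7932 dBi

46.7932 dBi


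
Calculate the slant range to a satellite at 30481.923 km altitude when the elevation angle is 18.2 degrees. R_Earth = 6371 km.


h = 30481.923 km, el = 18.2 deg
d = -R_E*sin(el) + sqrt((R_E*sin(el))^2 + 2*R_E*h + h^2)
d = -6371.0000*sin(0.3176499) + sqrt((6371.0000*0.3123349)^2 + 2*6371.0000*30481.923 + 30481.923^2)
d = 34362.6649 km

34362.6649 km


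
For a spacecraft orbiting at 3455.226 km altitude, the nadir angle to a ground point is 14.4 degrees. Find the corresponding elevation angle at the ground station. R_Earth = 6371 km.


r = R_E + alt = 9826.2260 km
Law of sines in the satellite / Earth-center / ground-point triangle:
  sin(nadir)/R_E = sin(90 + el)/r  =>  cos(el) = (r/R_E)*sin(nadir)
cos(el) = (9826.2260 / 6371.0000) * sin(14.4 deg) = 0.3835635
el = arccos(0.3835635) = 67.4454 deg
(Earth-central angle = 90 - nadir - el = 8.1546 deg)

67.4454 degrees


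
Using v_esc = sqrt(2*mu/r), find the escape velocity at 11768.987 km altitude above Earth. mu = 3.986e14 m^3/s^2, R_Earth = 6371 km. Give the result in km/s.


r = 6371.0 + 11768.987 = 18139.9870 km = 1.8139987e+07 m
v_esc = sqrt(2*mu/r) = sqrt(2*3.986e14 / 1.8139987e+07)
v_esc = 6629.2616 m/s = 6.6293 km/s

6.6293 km/s


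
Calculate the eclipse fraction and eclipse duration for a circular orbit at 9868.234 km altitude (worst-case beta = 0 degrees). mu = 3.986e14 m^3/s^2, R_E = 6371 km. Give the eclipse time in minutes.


r = 16239.2340 km
T = 343.2482 min
Eclipse fraction = arcsin(R_E/r)/pi = arcsin(6371.0000/16239.2340)/pi
= arcsin(0.3923215)/pi = 0.1283279
Eclipse duration = 0.1283279 * 343.2482 = 44.0483 min

44.0483 minutes


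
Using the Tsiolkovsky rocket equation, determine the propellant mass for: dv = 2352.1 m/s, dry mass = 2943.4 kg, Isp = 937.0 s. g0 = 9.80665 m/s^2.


ve = Isp * g0 = 937.0 * 9.80665 = 9188.831050 m/s
mass ratio = exp(dv/ve) = exp(2352.1/9188.831050) = 1.29171888
m_prop = m_dry * (mr - 1) = 2943.4 * (1.29171888 - 1)
m_prop = 858.6454 kg

858.6454 kg


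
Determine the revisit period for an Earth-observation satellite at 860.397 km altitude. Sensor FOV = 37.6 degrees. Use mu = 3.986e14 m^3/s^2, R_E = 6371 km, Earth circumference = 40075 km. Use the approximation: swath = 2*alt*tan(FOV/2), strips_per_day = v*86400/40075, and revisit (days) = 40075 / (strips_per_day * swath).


swath = 2*860.397*tan(0.3281219) = 585.8061 km
v = sqrt(mu/r) = 7424.3347 m/s = 7.4243 km/s
strips/day = v*86400/40075 = 7.4243*86400/40075 = 16.0066
coverage/day = strips * swath = 16.0066 * 585.8061 = 9376.7345 km
revisit = 40075 / 9376.7345 = 4.2739 days

4.2739 days


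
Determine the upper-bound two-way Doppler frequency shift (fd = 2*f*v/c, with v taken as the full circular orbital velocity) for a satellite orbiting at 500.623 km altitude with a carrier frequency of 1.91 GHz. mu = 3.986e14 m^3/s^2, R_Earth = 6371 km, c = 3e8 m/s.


r = 6.871623e+06 m
v = sqrt(mu/r) = 7616.2113 m/s (worst-case radial velocity)
f = 1.91 GHz = 1.91e+09 Hz
fd = 2*f*v/c = 2*1.91e+09*7616.2113/3.0e+08
fd = 96979.7573 Hz

96979.7573 Hz


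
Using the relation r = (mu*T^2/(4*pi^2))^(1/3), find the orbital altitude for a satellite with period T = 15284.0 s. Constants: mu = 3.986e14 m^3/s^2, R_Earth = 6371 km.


T = 15284.0 s
r = (mu*T^2/(4*pi^2))^(1/3) = (3.986e14 * 15284.0^2 / (4*pi^2))^(1/3)
r = 1.33112e+07 m = 13311.1999 km
alt = r - R_E = 13311.1999 - 6371 = 6940.1999 km

6940.1999 km


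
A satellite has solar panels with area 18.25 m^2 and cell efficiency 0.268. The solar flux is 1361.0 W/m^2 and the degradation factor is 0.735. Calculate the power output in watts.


P = area * eta * S * degradation
P = 18.25 * 0.268 * 1361.0 * 0.735
P = 4892.6385 W

4892.6385 W


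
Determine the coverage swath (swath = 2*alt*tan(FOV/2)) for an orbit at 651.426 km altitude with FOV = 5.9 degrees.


FOV = 5.9 deg = 0.1029744 rad
swath = 2 * alt * tan(FOV/2) = 2 * 651.426 * tan(0.05148721)
swath = 2 * 651.426 * 0.05153276
swath = 67.1396 km

67.1396 km


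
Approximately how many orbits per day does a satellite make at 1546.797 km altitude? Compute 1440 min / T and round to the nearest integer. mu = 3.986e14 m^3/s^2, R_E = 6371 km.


r = 7.917797e+06 m
T = 2*pi*sqrt(r^3/mu) = 7011.6102 s = 116.8602 min
revs/day = 1440 / 116.8602 = 12.3224
Rounded: 12 revolutions per day

12 revolutions per day


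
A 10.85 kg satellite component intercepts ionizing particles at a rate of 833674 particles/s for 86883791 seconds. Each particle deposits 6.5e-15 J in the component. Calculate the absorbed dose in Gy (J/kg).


Total energy deposited = rate * time * E_per
  = 833674 * 86883791 * 6.5e-15 = 0.4708129 J
Dose = E_total / mass = 0.4708129 / 10.85
Dose = 0.0433929 Gy

0.0434 Gy


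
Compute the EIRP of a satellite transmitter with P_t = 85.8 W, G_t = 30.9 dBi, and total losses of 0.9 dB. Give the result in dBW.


Pt = 85.8 W = 19.3349 dBW
EIRP = Pt_dBW + Gt - losses = 19.3349 + 30.9 - 0.9 = 49.3349 dBW

49.3349 dBW


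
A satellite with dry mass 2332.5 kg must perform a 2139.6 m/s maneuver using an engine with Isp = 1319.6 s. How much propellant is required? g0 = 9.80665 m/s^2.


ve = Isp * g0 = 1319.6 * 9.80665 = 12940.855340 m/s
mass ratio = exp(dv/ve) = exp(2139.6/12940.855340) = 1.17979044
m_prop = m_dry * (mr - 1) = 2332.5 * (1.17979044 - 1)
m_prop = 419.3612 kg

419.3612 kg


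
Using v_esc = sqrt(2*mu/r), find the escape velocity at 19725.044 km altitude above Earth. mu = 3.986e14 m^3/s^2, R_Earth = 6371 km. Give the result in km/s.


r = 6371.0 + 19725.044 = 26096.0440 km = 2.6096044e+07 m
v_esc = sqrt(2*mu/r) = sqrt(2*3.986e14 / 2.6096044e+07)
v_esc = 5527.0871 m/s = 5.5271 km/s

5.5271 km/s


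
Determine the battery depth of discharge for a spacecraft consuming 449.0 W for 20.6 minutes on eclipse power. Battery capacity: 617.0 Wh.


E_used = P * t / 60 = 449.0 * 20.6 / 60 = 154.1567 Wh
DOD = E_used / E_total * 100 = 154.1567 / 617.0 * 100
DOD = 24.9849 %

24.9849 %


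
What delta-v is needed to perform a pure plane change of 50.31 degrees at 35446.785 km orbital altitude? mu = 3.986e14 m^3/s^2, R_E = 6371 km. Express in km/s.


r = 41817.7850 km = 4.1817785e+07 m
V = sqrt(mu/r) = 3087.3661 m/s
di = 50.31 deg = 0.8780751 rad
dV = 2*V*sin(di/2) = 2*3087.3661*sin(0.4390376)
dV = 2624.6842 m/s = 2.6247 km/s

2.6247 km/s


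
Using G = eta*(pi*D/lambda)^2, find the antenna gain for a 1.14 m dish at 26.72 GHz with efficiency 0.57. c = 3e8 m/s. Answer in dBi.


lambda = c/f = 3e8 / 2.672e+10 = 0.01122754 m
G = eta*(pi*D/lambda)^2 = 0.57*(pi*1.14/0.01122754)^2
G = 57998.2249 (linear)
G = 10*log10(57998.2249) = 47.6341 dBi

47.6341 dBi


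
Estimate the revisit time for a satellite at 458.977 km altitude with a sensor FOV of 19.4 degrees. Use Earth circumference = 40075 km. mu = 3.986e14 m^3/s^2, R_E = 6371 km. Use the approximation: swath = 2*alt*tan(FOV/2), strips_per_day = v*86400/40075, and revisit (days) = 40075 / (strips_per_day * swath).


swath = 2*458.977*tan(0.1692969) = 156.9088 km
v = sqrt(mu/r) = 7639.3961 m/s = 7.6394 km/s
strips/day = v*86400/40075 = 7.6394*86400/40075 = 16.4702
coverage/day = strips * swath = 16.4702 * 156.9088 = 2584.3207 km
revisit = 40075 / 2584.3207 = 15.5070 days

15.5070 days


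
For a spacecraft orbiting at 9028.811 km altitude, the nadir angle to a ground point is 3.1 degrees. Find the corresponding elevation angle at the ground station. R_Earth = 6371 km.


r = R_E + alt = 15399.8110 km
Law of sines in the satellite / Earth-center / ground-point triangle:
  sin(nadir)/R_E = sin(90 + el)/r  =>  cos(el) = (r/R_E)*sin(nadir)
cos(el) = (15399.8110 / 6371.0000) * sin(3.1 deg) = 0.1307179
el = arccos(0.1307179) = 82.4889 deg
(Earth-central angle = 90 - nadir - el = 4.4111 deg)

82.4889 degrees


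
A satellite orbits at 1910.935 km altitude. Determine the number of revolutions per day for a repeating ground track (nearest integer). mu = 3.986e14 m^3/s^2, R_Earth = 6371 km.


r = 8.281935e+06 m
T = 2*pi*sqrt(r^3/mu) = 7500.8235 s = 125.0137 min
revs/day = 1440 / 125.0137 = 11.5187
Rounded: 12 revolutions per day

12 revolutions per day


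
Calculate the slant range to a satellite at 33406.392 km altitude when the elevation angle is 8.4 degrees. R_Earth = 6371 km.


h = 33406.392 km, el = 8.4 deg
d = -R_E*sin(el) + sqrt((R_E*sin(el))^2 + 2*R_E*h + h^2)
d = -6371.0000*sin(0.1466077) + sqrt((6371.0000*0.146083)^2 + 2*6371.0000*33406.392 + 33406.392^2)
d = 38344.2012 km

38344.2012 km


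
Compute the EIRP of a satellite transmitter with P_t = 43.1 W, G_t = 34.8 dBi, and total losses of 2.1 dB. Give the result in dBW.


Pt = 43.1 W = 16.3448 dBW
EIRP = Pt_dBW + Gt - losses = 16.3448 + 34.8 - 2.1 = 49.0448 dBW

49.0448 dBW


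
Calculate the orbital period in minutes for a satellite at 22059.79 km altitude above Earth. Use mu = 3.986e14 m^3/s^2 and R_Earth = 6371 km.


r = 28430.7900 km = 2.843079e+07 m
T = 2*pi*sqrt(r^3/mu) = 2*pi*sqrt(2.2980887e+22 / 3.986e14)
T = 47708.3737 s = 795.1396 min

795.1396 minutes


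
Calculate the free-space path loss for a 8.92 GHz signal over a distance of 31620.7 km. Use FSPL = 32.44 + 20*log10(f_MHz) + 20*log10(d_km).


f = 8.92 GHz = 8920.0000 MHz
d = 31620.7 km
FSPL = 32.44 + 20*log10(8920.0000) + 20*log10(31620.7)
FSPL = 32.44 + 79.0073 + 89.9994
FSPL = 201.4467 dB

201.4467 dB


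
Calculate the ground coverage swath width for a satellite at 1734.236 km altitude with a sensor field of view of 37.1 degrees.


FOV = 37.1 deg = 0.6475172 rad
swath = 2 * alt * tan(FOV/2) = 2 * 1734.236 * tan(0.3237586)
swath = 2 * 1734.236 * 0.335566
swath = 1163.9012 km

1163.9012 km


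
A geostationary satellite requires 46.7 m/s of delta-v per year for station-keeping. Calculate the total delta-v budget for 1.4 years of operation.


dV = rate * years = 46.7 * 1.4
dV = 65.3800 m/s

65.3800 m/s


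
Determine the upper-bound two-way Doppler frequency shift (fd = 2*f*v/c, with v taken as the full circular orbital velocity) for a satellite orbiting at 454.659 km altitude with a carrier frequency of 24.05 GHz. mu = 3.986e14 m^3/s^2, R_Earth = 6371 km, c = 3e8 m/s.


r = 6.825659e+06 m
v = sqrt(mu/r) = 7641.8121 m/s (worst-case radial velocity)
f = 24.05 GHz = 2.405e+10 Hz
fd = 2*f*v/c = 2*2.405e+10*7641.8121/3.0e+08
fd = 1.2252372e+06 Hz

1.2252e+06 Hz


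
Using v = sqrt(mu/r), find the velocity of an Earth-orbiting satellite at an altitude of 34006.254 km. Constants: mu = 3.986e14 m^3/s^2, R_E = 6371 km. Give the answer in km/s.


r = R_E + alt = 6371.0 + 34006.254 = 40377.2540 km = 4.0377254e+07 m
v = sqrt(mu/r) = sqrt(3.986e14 / 4.0377254e+07) = 3141.9571 m/s = 3.1420 km/s

3.1420 km/s


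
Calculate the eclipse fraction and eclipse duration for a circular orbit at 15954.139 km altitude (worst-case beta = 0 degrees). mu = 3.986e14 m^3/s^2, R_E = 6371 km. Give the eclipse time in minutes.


r = 22325.1390 km
T = 553.2880 min
Eclipse fraction = arcsin(R_E/r)/pi = arcsin(6371.0000/22325.1390)/pi
= arcsin(0.2853734)/pi = 0.0921176
Eclipse duration = 0.0921176 * 553.2880 = 50.9676 min

50.9676 minutes


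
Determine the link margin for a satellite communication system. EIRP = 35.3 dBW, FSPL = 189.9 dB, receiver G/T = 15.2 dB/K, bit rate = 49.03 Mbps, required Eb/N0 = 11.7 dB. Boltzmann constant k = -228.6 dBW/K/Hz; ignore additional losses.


C/N0 = EIRP - FSPL + G/T - k = 35.3 - 189.9 + 15.2 - (-228.6)
C/N0 = 89.2000 dB-Hz
R_b = 49.03 Mbps = 4.903e+07 bps -> 10*log10(R_b) = 76.9046 dB-Hz
Eb/N0 = C/N0 - 10*log10(R_b) = 89.2000 - 76.9046 = 12.2954 dB
Margin = Eb/N0 - Eb/N0_req = 12.2954 - 11.7 = 0.5953811 dB (link closes)

0.5954 dB


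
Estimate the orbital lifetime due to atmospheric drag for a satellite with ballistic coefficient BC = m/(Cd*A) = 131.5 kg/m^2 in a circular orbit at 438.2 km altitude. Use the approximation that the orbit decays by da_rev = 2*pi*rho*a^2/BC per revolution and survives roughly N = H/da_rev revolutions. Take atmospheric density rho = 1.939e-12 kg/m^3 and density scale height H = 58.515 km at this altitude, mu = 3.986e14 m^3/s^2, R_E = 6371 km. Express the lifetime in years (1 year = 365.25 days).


a = R_E + alt = 6809.2000 km = 6.8092e+06 m
da_rev = 2*pi*rho*a^2/BC = 2*pi*1.939e-12*(6.8092e+06)^2/131.5 = 4.295603 m per revolution
N = H/da_rev = 58515.0000 m / 4.295603 m = 13622.0699 revolutions
P = 2*pi*sqrt(a^3/mu) = 5591.8480 s
lifetime = N*P = 13622.0699 * 5591.8480 = 7.6172544e+07 s = 881.6267 days
years = 881.6267 / 365.25 = 2.4138 years

2.4138 years


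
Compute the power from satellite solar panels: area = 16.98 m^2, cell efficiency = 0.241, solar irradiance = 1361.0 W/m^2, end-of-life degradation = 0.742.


P = area * eta * S * degradation
P = 16.98 * 0.241 * 1361.0 * 0.742
P = 4132.5371 W

4132.5371 W


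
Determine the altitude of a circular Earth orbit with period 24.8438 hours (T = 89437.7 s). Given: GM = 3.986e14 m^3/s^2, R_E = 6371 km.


T = 89437.7 s
r = (mu*T^2/(4*pi^2))^(1/3) = (3.986e14 * 89437.7^2 / (4*pi^2))^(1/3)
r = 4.3225458e+07 m = 43225.4577 km
alt = r - R_E = 43225.4577 - 6371 = 36854.4577 km

36854.4577 km


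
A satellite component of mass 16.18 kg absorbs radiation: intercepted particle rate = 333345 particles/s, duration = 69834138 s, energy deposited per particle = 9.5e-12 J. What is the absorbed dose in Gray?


Total energy deposited = rate * time * E_per
  = 333345 * 69834138 * 9.5e-12 = 221.1492 J
Dose = E_total / mass = 221.1492 / 16.18
Dose = 13.6681 Gy

13.6681 Gy


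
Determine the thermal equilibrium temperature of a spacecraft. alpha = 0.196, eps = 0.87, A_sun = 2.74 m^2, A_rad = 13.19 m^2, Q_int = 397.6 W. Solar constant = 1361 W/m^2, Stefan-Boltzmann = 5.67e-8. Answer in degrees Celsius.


Numerator = alpha*S*A_sun + Q_int = 0.196*1361*2.74 + 397.6 = 1128.5114 W
Denominator = eps*sigma*A_rad = 0.87*5.67e-8*13.19 = 6.5064951e-07 W/K^4
T^4 = 1.7344383e+09 K^4
T = 204.0750 K = -69.0750 C

-69.0750 degrees Celsius


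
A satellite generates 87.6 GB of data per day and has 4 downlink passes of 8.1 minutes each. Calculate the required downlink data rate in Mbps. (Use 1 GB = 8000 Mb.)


total contact time = 4 * 8.1 * 60 = 1944.0000 s
data = 87.6 GB = 700800.0000 Mb
rate = 700800.0000 / 1944.0000 = 360.4938 Mbps

360.4938 Mbps


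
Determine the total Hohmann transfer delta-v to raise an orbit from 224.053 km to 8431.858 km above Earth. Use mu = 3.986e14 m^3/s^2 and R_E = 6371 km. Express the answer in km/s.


r1 = 6595.0530 km = 6.595053e+06 m
r2 = 14802.8580 km = 1.4802858e+07 m
dv1 = sqrt(mu/r1)*(sqrt(2*r2/(r1+r2)) - 1) = 1370.2665 m/s
dv2 = sqrt(mu/r2)*(1 - sqrt(2*r1/(r1+r2))) = 1115.0210 m/s
total dv = |dv1| + |dv2| = 1370.2665 + 1115.0210 = 2485.2875 m/s = 2.4853 km/s

2.4853 km/s


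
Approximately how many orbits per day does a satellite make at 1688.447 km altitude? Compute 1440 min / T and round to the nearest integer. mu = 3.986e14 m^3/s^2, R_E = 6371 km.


r = 8.059447e+06 m
T = 2*pi*sqrt(r^3/mu) = 7200.6066 s = 120.0101 min
revs/day = 1440 / 120.0101 = 11.9990
Rounded: 12 revolutions per day

12 revolutions per day


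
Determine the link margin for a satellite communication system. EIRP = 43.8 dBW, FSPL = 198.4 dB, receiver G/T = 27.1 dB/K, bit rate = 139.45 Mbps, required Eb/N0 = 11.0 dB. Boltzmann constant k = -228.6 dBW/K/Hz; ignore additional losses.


C/N0 = EIRP - FSPL + G/T - k = 43.8 - 198.4 + 27.1 - (-228.6)
C/N0 = 101.1000 dB-Hz
R_b = 139.45 Mbps = 1.3945e+08 bps -> 10*log10(R_b) = 81.4442 dB-Hz
Eb/N0 = C/N0 - 10*log10(R_b) = 101.1000 - 81.4442 = 19.6558 dB
Margin = Eb/N0 - Eb/N0_req = 19.6558 - 11.0 = 8.6558 dB (link closes)

8.6558 dB


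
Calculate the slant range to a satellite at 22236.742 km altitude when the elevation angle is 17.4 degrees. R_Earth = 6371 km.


h = 22236.742 km, el = 17.4 deg
d = -R_E*sin(el) + sqrt((R_E*sin(el))^2 + 2*R_E*h + h^2)
d = -6371.0000*sin(0.3036873) + sqrt((6371.0000*0.2990408)^2 + 2*6371.0000*22236.742 + 22236.742^2)
d = 26049.1132 km

26049.1132 km


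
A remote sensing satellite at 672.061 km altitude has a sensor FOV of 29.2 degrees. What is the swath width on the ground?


FOV = 29.2 deg = 0.5096361 rad
swath = 2 * alt * tan(FOV/2) = 2 * 672.061 * tan(0.2548181)
swath = 2 * 672.061 * 0.2604805
swath = 350.1176 km

350.1176 km


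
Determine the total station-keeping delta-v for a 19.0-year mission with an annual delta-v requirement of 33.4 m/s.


dV = rate * years = 33.4 * 19.0
dV = 634.6000 m/s

634.6000 m/s


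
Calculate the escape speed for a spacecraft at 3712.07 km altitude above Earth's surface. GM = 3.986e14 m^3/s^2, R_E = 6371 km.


r = 6371.0 + 3712.07 = 10083.0700 km = 1.008307e+07 m
v_esc = sqrt(2*mu/r) = sqrt(2*3.986e14 / 1.008307e+07)
v_esc = 8891.7502 m/s = 8.8918 km/s

8.8918 km/s


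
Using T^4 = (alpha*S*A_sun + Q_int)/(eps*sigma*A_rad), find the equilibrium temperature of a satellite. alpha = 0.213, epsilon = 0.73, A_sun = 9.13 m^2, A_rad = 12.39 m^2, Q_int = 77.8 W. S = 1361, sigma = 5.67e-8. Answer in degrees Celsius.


Numerator = alpha*S*A_sun + Q_int = 0.213*1361*9.13 + 77.8 = 2724.5231 W
Denominator = eps*sigma*A_rad = 0.73*5.67e-8*12.39 = 5.1283449e-07 W/K^4
T^4 = 5.3126752e+09 K^4
T = 269.9780 K = -3.1720 C

-3.1720 degrees Celsius


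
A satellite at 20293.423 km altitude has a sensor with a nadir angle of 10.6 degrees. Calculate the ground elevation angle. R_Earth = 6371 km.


r = R_E + alt = 26664.4230 km
Law of sines in the satellite / Earth-center / ground-point triangle:
  sin(nadir)/R_E = sin(90 + el)/r  =>  cos(el) = (r/R_E)*sin(nadir)
cos(el) = (26664.4230 / 6371.0000) * sin(10.6 deg) = 0.769888
el = arccos(0.769888) = 39.6562 deg
(Earth-central angle = 90 - nadir - el = 39.7438 deg)

39.6562 degrees


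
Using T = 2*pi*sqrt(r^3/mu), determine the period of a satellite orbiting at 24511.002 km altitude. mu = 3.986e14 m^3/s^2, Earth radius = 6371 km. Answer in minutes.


r = 30882.0020 km = 3.0882002e+07 m
T = 2*pi*sqrt(r^3/mu) = 2*pi*sqrt(2.9452105e+22 / 3.986e14)
T = 54009.4048 s = 900.1567 min

900.1567 minutes
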